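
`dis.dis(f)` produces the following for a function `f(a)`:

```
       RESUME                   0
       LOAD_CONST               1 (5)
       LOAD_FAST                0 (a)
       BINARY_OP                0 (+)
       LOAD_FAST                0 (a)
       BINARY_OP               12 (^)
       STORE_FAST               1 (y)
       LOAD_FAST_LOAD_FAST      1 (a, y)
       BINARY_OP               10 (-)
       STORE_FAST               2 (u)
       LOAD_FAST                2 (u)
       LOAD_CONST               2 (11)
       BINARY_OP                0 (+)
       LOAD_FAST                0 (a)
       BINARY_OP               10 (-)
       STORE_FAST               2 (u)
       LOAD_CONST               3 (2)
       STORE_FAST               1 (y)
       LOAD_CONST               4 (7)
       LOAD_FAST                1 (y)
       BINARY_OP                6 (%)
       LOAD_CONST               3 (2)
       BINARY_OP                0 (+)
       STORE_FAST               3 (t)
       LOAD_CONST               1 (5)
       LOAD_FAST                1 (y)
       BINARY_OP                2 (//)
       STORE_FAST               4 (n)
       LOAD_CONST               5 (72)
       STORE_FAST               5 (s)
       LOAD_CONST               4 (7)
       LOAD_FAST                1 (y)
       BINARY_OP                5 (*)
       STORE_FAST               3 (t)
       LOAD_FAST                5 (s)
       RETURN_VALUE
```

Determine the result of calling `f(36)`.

72

LOAD_CONST → push 5. Stack: [5]
LOAD_FAST a → push 36. Stack: [5, 36]
BINARY_OP + → 5 + 36 = 41. Stack: [41]
LOAD_FAST a → push 36. Stack: [41, 36]
BINARY_OP ^ → 41 ^ 36 = 13. Stack: [13]
STORE_FAST y → y=13. Stack: []
LOAD_FAST_LOAD_FAST a,y → push 36,13. Stack: [36, 13]
BINARY_OP - → 36 - 13 = 23. Stack: [23]
STORE_FAST u → u=23. Stack: []
LOAD_FAST u → push 23. Stack: [23]
LOAD_CONST → push 11. Stack: [23, 11]
BINARY_OP + → 23 + 11 = 34. Stack: [34]
LOAD_FAST a → push 36. Stack: [34, 36]
BINARY_OP - → 34 - 36 = -2. Stack: [-2]
STORE_FAST u → u=-2. Stack: []
LOAD_CONST → push 2. Stack: [2]
STORE_FAST y → y=2. Stack: []
LOAD_CONST → push 7. Stack: [7]
LOAD_FAST y → push 2. Stack: [7, 2]
BINARY_OP % → 7 % 2 = 1. Stack: [1]
LOAD_CONST → push 2. Stack: [1, 2]
BINARY_OP + → 1 + 2 = 3. Stack: [3]
STORE_FAST t → t=3. Stack: []
LOAD_CONST → push 5. Stack: [5]
LOAD_FAST y → push 2. Stack: [5, 2]
BINARY_OP // → 5 // 2 = 2. Stack: [2]
STORE_FAST n → n=2. Stack: []
LOAD_CONST → push 72. Stack: [72]
STORE_FAST s → s=72. Stack: []
LOAD_CONST → push 7. Stack: [7]
LOAD_FAST y → push 2. Stack: [7, 2]
BINARY_OP * → 7 * 2 = 14. Stack: [14]
STORE_FAST t → t=14. Stack: []
LOAD_FAST s → push 72. Stack: [72]
RETURN_VALUE → return 72.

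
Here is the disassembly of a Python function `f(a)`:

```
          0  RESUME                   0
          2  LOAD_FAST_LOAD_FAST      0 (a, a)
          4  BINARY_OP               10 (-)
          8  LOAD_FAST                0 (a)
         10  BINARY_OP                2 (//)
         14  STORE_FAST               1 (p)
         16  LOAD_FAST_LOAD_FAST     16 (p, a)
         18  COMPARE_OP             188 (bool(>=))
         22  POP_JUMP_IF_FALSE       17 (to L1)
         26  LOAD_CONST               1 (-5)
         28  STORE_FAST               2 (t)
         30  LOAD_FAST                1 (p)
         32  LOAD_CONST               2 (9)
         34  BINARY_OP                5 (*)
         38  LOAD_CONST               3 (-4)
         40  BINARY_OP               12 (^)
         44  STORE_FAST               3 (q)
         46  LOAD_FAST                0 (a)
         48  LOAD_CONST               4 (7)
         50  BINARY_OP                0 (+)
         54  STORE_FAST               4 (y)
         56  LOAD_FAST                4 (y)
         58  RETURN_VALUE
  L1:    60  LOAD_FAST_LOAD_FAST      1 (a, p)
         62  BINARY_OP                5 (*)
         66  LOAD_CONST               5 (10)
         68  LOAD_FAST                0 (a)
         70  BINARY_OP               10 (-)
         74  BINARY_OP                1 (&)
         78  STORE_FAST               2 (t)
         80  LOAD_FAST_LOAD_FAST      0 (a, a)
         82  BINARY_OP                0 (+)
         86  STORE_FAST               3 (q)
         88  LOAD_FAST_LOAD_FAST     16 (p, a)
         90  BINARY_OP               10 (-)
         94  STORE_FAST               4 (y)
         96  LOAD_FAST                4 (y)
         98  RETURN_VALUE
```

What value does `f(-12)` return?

LOAD_FAST_LOAD_FAST a,a → push -12,-12. Stack: [-12, -12]
BINARY_OP - → -12 - -12 = 0. Stack: [0]
LOAD_FAST a → push -12. Stack: [0, -12]
BINARY_OP // → 0 // -12 = 0. Stack: [0]
STORE_FAST p → p=0. Stack: []
LOAD_FAST_LOAD_FAST p,a → push 0,-12. Stack: [0, -12]
COMPARE_OP bool(>=) → 0 vs -12 = True. Stack: [True]
POP_JUMP_IF_FALSE → pop True; no jump. Stack: []
LOAD_CONST → push -5. Stack: [-5]
STORE_FAST t → t=-5. Stack: []
LOAD_FAST p → push 0. Stack: [0]
LOAD_CONST → push 9. Stack: [0, 9]
BINARY_OP * → 0 * 9 = 0. Stack: [0]
LOAD_CONST → push -4. Stack: [0, -4]
BINARY_OP ^ → 0 ^ -4 = -4. Stack: [-4]
STORE_FAST q → q=-4. Stack: []
LOAD_FAST a → push -12. Stack: [-12]
LOAD_CONST → push 7. Stack: [-12, 7]
BINARY_OP + → -12 + 7 = -5. Stack: [-5]
STORE_FAST y → y=-5. Stack: []
LOAD_FAST y → push -5. Stack: [-5]
RETURN_VALUE → return -5.

-5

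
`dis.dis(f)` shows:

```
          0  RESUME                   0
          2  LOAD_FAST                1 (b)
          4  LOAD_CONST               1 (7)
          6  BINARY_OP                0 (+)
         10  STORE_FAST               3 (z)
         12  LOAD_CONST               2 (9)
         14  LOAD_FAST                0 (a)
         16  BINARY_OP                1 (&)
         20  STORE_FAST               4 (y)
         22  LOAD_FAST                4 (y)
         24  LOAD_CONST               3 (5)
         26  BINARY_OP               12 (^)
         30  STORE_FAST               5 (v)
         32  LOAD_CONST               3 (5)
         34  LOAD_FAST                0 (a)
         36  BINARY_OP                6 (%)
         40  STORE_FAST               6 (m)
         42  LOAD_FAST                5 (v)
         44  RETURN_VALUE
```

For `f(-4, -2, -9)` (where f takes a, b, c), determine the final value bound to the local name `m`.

LOAD_FAST b → push -2. Stack: [-2]
LOAD_CONST → push 7. Stack: [-2, 7]
BINARY_OP + → -2 + 7 = 5. Stack: [5]
STORE_FAST z → z=5. Stack: []
LOAD_CONST → push 9. Stack: [9]
LOAD_FAST a → push -4. Stack: [9, -4]
BINARY_OP & → 9 & -4 = 8. Stack: [8]
STORE_FAST y → y=8. Stack: []
LOAD_FAST y → push 8. Stack: [8]
LOAD_CONST → push 5. Stack: [8, 5]
BINARY_OP ^ → 8 ^ 5 = 13. Stack: [13]
STORE_FAST v → v=13. Stack: []
LOAD_CONST → push 5. Stack: [5]
LOAD_FAST a → push -4. Stack: [5, -4]
BINARY_OP % → 5 % -4 = -3. Stack: [-3]
STORE_FAST m → m=-3. Stack: []
LOAD_FAST v → push 13. Stack: [13]
RETURN_VALUE → return 13.

-3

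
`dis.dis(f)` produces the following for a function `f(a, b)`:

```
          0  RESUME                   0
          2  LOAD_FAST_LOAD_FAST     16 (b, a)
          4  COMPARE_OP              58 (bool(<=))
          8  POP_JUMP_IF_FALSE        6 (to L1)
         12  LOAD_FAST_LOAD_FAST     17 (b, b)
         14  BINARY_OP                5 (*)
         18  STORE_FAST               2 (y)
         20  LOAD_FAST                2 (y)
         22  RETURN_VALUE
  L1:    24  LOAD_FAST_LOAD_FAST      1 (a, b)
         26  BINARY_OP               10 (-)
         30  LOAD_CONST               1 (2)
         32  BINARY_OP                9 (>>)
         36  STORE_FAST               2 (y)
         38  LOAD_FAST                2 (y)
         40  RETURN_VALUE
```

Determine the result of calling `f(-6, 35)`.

-11

LOAD_FAST_LOAD_FAST b,a → push 35,-6. Stack: [35, -6]
COMPARE_OP bool(<=) → 35 vs -6 = False. Stack: [False]
POP_JUMP_IF_FALSE → pop False; jump. Stack: []
LOAD_FAST_LOAD_FAST a,b → push -6,35. Stack: [-6, 35]
BINARY_OP - → -6 - 35 = -41. Stack: [-41]
LOAD_CONST → push 2. Stack: [-41, 2]
BINARY_OP >> → -41 >> 2 = -11. Stack: [-11]
STORE_FAST y → y=-11. Stack: []
LOAD_FAST y → push -11. Stack: [-11]
RETURN_VALUE → return -11.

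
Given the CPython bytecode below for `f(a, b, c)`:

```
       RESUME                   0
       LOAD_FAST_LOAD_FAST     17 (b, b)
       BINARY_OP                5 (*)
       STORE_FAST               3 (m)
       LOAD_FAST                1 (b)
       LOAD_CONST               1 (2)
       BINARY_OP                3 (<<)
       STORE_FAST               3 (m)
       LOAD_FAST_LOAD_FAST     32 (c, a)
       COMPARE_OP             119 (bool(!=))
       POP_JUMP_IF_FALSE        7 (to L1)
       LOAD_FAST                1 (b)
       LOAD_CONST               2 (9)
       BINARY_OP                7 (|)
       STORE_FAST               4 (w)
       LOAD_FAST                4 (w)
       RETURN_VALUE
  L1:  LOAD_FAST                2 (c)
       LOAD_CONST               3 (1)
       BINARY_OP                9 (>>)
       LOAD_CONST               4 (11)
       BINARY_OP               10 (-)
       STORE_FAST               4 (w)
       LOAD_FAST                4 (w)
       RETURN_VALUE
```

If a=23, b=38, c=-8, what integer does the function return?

47

LOAD_FAST_LOAD_FAST b,b → push 38,38. Stack: [38, 38]
BINARY_OP * → 38 * 38 = 1444. Stack: [1444]
STORE_FAST m → m=1444. Stack: []
LOAD_FAST b → push 38. Stack: [38]
LOAD_CONST → push 2. Stack: [38, 2]
BINARY_OP << → 38 << 2 = 152. Stack: [152]
STORE_FAST m → m=152. Stack: []
LOAD_FAST_LOAD_FAST c,a → push -8,23. Stack: [-8, 23]
COMPARE_OP bool(!=) → -8 vs 23 = True. Stack: [True]
POP_JUMP_IF_FALSE → pop True; no jump. Stack: []
LOAD_FAST b → push 38. Stack: [38]
LOAD_CONST → push 9. Stack: [38, 9]
BINARY_OP | → 38 | 9 = 47. Stack: [47]
STORE_FAST w → w=47. Stack: []
LOAD_FAST w → push 47. Stack: [47]
RETURN_VALUE → return 47.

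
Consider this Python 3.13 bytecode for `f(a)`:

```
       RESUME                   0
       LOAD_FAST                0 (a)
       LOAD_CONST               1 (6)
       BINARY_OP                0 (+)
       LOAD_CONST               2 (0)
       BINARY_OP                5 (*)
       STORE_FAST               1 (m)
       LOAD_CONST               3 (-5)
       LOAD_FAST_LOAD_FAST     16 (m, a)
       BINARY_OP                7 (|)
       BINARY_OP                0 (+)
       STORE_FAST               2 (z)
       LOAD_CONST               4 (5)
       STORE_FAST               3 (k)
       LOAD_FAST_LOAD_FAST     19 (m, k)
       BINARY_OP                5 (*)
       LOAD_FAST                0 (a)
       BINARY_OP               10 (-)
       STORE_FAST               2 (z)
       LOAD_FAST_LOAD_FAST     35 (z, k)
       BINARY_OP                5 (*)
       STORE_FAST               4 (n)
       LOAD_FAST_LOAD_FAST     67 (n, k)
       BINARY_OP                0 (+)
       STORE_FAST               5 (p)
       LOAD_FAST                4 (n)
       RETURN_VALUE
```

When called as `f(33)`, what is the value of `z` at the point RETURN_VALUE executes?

LOAD_FAST a → push 33. Stack: [33]
LOAD_CONST → push 6. Stack: [33, 6]
BINARY_OP + → 33 + 6 = 39. Stack: [39]
LOAD_CONST → push 0. Stack: [39, 0]
BINARY_OP * → 39 * 0 = 0. Stack: [0]
STORE_FAST m → m=0. Stack: []
LOAD_CONST → push -5. Stack: [-5]
LOAD_FAST_LOAD_FAST m,a → push 0,33. Stack: [-5, 0, 33]
BINARY_OP | → 0 | 33 = 33. Stack: [-5, 33]
BINARY_OP + → -5 + 33 = 28. Stack: [28]
STORE_FAST z → z=28. Stack: []
LOAD_CONST → push 5. Stack: [5]
STORE_FAST k → k=5. Stack: []
LOAD_FAST_LOAD_FAST m,k → push 0,5. Stack: [0, 5]
BINARY_OP * → 0 * 5 = 0. Stack: [0]
LOAD_FAST a → push 33. Stack: [0, 33]
BINARY_OP - → 0 - 33 = -33. Stack: [-33]
STORE_FAST z → z=-33. Stack: []
LOAD_FAST_LOAD_FAST z,k → push -33,5. Stack: [-33, 5]
BINARY_OP * → -33 * 5 = -165. Stack: [-165]
STORE_FAST n → n=-165. Stack: []
LOAD_FAST_LOAD_FAST n,k → push -165,5. Stack: [-165, 5]
BINARY_OP + → -165 + 5 = -160. Stack: [-160]
STORE_FAST p → p=-160. Stack: []
LOAD_FAST n → push -165. Stack: [-165]
RETURN_VALUE → return -165.

-33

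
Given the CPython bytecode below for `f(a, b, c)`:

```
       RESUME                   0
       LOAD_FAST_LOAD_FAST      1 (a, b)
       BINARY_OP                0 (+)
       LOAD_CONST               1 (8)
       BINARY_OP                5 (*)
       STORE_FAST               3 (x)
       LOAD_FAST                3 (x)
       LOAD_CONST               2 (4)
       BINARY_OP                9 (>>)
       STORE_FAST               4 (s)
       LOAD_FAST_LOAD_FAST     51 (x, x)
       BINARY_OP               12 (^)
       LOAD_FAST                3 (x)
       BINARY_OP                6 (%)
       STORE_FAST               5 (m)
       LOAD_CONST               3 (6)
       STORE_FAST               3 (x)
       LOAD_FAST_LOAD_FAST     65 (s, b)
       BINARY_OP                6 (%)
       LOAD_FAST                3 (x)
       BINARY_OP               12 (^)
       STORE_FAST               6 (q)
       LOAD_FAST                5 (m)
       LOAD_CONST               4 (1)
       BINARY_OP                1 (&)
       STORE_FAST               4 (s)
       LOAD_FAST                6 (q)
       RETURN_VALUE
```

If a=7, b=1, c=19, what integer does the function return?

6

LOAD_FAST_LOAD_FAST a,b → push 7,1. Stack: [7, 1]
BINARY_OP + → 7 + 1 = 8. Stack: [8]
LOAD_CONST → push 8. Stack: [8, 8]
BINARY_OP * → 8 * 8 = 64. Stack: [64]
STORE_FAST x → x=64. Stack: []
LOAD_FAST x → push 64. Stack: [64]
LOAD_CONST → push 4. Stack: [64, 4]
BINARY_OP >> → 64 >> 4 = 4. Stack: [4]
STORE_FAST s → s=4. Stack: []
LOAD_FAST_LOAD_FAST x,x → push 64,64. Stack: [64, 64]
BINARY_OP ^ → 64 ^ 64 = 0. Stack: [0]
LOAD_FAST x → push 64. Stack: [0, 64]
BINARY_OP % → 0 % 64 = 0. Stack: [0]
STORE_FAST m → m=0. Stack: []
LOAD_CONST → push 6. Stack: [6]
STORE_FAST x → x=6. Stack: []
LOAD_FAST_LOAD_FAST s,b → push 4,1. Stack: [4, 1]
BINARY_OP % → 4 % 1 = 0. Stack: [0]
LOAD_FAST x → push 6. Stack: [0, 6]
BINARY_OP ^ → 0 ^ 6 = 6. Stack: [6]
STORE_FAST q → q=6. Stack: []
LOAD_FAST m → push 0. Stack: [0]
LOAD_CONST → push 1. Stack: [0, 1]
BINARY_OP & → 0 & 1 = 0. Stack: [0]
STORE_FAST s → s=0. Stack: []
LOAD_FAST q → push 6. Stack: [6]
RETURN_VALUE → return 6.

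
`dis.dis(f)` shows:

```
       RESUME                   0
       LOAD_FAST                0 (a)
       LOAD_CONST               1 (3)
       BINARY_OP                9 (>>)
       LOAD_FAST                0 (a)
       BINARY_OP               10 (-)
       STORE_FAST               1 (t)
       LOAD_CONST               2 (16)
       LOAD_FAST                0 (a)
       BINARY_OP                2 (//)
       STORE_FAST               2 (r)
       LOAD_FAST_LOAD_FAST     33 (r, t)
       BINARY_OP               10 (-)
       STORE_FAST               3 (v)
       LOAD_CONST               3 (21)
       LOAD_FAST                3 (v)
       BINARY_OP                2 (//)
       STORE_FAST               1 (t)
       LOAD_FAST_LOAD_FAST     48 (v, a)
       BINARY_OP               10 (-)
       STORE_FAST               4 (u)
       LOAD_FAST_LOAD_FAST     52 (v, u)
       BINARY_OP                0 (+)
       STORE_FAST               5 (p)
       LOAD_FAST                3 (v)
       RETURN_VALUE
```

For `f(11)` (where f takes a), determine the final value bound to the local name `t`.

1

LOAD_FAST a → push 11. Stack: [11]
LOAD_CONST → push 3. Stack: [11, 3]
BINARY_OP >> → 11 >> 3 = 1. Stack: [1]
LOAD_FAST a → push 11. Stack: [1, 11]
BINARY_OP - → 1 - 11 = -10. Stack: [-10]
STORE_FAST t → t=-10. Stack: []
LOAD_CONST → push 16. Stack: [16]
LOAD_FAST a → push 11. Stack: [16, 11]
BINARY_OP // → 16 // 11 = 1. Stack: [1]
STORE_FAST r → r=1. Stack: []
LOAD_FAST_LOAD_FAST r,t → push 1,-10. Stack: [1, -10]
BINARY_OP - → 1 - -10 = 11. Stack: [11]
STORE_FAST v → v=11. Stack: []
LOAD_CONST → push 21. Stack: [21]
LOAD_FAST v → push 11. Stack: [21, 11]
BINARY_OP // → 21 // 11 = 1. Stack: [1]
STORE_FAST t → t=1. Stack: []
LOAD_FAST_LOAD_FAST v,a → push 11,11. Stack: [11, 11]
BINARY_OP - → 11 - 11 = 0. Stack: [0]
STORE_FAST u → u=0. Stack: []
LOAD_FAST_LOAD_FAST v,u → push 11,0. Stack: [11, 0]
BINARY_OP + → 11 + 0 = 11. Stack: [11]
STORE_FAST p → p=11. Stack: []
LOAD_FAST v → push 11. Stack: [11]
RETURN_VALUE → return 11.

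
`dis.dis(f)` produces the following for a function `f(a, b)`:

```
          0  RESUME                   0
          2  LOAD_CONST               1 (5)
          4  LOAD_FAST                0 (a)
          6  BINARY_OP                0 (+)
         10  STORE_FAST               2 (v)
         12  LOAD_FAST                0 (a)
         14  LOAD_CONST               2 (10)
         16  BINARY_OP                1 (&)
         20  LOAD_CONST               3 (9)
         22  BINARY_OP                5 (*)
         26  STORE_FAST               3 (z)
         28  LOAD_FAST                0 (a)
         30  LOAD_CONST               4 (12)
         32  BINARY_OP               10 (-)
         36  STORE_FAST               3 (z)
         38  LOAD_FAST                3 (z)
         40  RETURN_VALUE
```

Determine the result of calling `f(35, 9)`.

23

LOAD_CONST → push 5. Stack: [5]
LOAD_FAST a → push 35. Stack: [5, 35]
BINARY_OP + → 5 + 35 = 40. Stack: [40]
STORE_FAST v → v=40. Stack: []
LOAD_FAST a → push 35. Stack: [35]
LOAD_CONST → push 10. Stack: [35, 10]
BINARY_OP & → 35 & 10 = 2. Stack: [2]
LOAD_CONST → push 9. Stack: [2, 9]
BINARY_OP * → 2 * 9 = 18. Stack: [18]
STORE_FAST z → z=18. Stack: []
LOAD_FAST a → push 35. Stack: [35]
LOAD_CONST → push 12. Stack: [35, 12]
BINARY_OP - → 35 - 12 = 23. Stack: [23]
STORE_FAST z → z=23. Stack: []
LOAD_FAST z → push 23. Stack: [23]
RETURN_VALUE → return 23.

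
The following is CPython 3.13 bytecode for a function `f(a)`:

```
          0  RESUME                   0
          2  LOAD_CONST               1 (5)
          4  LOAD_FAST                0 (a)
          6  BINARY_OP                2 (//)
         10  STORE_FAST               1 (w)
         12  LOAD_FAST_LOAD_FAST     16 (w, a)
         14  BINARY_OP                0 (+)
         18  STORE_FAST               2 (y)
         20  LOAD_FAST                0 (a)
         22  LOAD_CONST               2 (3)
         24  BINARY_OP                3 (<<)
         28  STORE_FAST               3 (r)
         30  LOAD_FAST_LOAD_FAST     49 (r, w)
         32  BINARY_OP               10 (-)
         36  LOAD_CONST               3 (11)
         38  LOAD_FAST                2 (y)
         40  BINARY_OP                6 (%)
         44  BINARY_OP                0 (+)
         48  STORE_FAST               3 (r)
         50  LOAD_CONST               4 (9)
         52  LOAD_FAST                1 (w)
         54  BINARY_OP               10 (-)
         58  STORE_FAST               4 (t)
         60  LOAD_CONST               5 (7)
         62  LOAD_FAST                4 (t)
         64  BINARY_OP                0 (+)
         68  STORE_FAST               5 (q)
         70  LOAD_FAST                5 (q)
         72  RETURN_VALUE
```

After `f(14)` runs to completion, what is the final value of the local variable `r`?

123

LOAD_CONST → push 5. Stack: [5]
LOAD_FAST a → push 14. Stack: [5, 14]
BINARY_OP // → 5 // 14 = 0. Stack: [0]
STORE_FAST w → w=0. Stack: []
LOAD_FAST_LOAD_FAST w,a → push 0,14. Stack: [0, 14]
BINARY_OP + → 0 + 14 = 14. Stack: [14]
STORE_FAST y → y=14. Stack: []
LOAD_FAST a → push 14. Stack: [14]
LOAD_CONST → push 3. Stack: [14, 3]
BINARY_OP << → 14 << 3 = 112. Stack: [112]
STORE_FAST r → r=112. Stack: []
LOAD_FAST_LOAD_FAST r,w → push 112,0. Stack: [112, 0]
BINARY_OP - → 112 - 0 = 112. Stack: [112]
LOAD_CONST → push 11. Stack: [112, 11]
LOAD_FAST y → push 14. Stack: [112, 11, 14]
BINARY_OP % → 11 % 14 = 11. Stack: [112, 11]
BINARY_OP + → 112 + 11 = 123. Stack: [123]
STORE_FAST r → r=123. Stack: []
LOAD_CONST → push 9. Stack: [9]
LOAD_FAST w → push 0. Stack: [9, 0]
BINARY_OP - → 9 - 0 = 9. Stack: [9]
STORE_FAST t → t=9. Stack: []
LOAD_CONST → push 7. Stack: [7]
LOAD_FAST t → push 9. Stack: [7, 9]
BINARY_OP + → 7 + 9 = 16. Stack: [16]
STORE_FAST q → q=16. Stack: []
LOAD_FAST q → push 16. Stack: [16]
RETURN_VALUE → return 16.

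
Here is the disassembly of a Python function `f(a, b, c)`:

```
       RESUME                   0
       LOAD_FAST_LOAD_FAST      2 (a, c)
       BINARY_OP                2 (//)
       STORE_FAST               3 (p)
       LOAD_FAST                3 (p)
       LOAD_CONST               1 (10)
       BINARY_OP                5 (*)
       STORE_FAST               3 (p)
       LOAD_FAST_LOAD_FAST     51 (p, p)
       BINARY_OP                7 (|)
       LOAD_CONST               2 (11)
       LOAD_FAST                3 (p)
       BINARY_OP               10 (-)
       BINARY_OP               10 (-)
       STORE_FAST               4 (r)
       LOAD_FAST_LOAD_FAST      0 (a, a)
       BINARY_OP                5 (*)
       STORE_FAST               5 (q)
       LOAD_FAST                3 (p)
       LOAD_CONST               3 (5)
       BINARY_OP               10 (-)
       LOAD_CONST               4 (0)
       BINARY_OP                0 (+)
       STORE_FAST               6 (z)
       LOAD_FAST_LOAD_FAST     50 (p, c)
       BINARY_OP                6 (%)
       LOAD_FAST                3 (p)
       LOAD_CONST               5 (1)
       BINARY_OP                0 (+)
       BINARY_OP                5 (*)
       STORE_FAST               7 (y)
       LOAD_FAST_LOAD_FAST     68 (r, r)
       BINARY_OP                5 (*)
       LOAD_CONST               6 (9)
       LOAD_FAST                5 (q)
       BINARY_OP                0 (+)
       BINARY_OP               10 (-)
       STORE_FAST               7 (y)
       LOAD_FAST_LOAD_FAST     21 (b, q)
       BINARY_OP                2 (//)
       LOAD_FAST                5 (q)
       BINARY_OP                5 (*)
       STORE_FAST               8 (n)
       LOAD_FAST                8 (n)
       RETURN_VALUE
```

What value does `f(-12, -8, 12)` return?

-144

LOAD_FAST_LOAD_FAST a,c → push -12,12. Stack: [-12, 12]
BINARY_OP // → -12 // 12 = -1. Stack: [-1]
STORE_FAST p → p=-1. Stack: []
LOAD_FAST p → push -1. Stack: [-1]
LOAD_CONST → push 10. Stack: [-1, 10]
BINARY_OP * → -1 * 10 = -10. Stack: [-10]
STORE_FAST p → p=-10. Stack: []
LOAD_FAST_LOAD_FAST p,p → push -10,-10. Stack: [-10, -10]
BINARY_OP | → -10 | -10 = -10. Stack: [-10]
LOAD_CONST → push 11. Stack: [-10, 11]
LOAD_FAST p → push -10. Stack: [-10, 11, -10]
BINARY_OP - → 11 - -10 = 21. Stack: [-10, 21]
BINARY_OP - → -10 - 21 = -31. Stack: [-31]
STORE_FAST r → r=-31. Stack: []
LOAD_FAST_LOAD_FAST a,a → push -12,-12. Stack: [-12, -12]
BINARY_OP * → -12 * -12 = 144. Stack: [144]
STORE_FAST q → q=144. Stack: []
LOAD_FAST p → push -10. Stack: [-10]
LOAD_CONST → push 5. Stack: [-10, 5]
BINARY_OP - → -10 - 5 = -15. Stack: [-15]
LOAD_CONST → push 0. Stack: [-15, 0]
BINARY_OP + → -15 + 0 = -15. Stack: [-15]
STORE_FAST z → z=-15. Stack: []
LOAD_FAST_LOAD_FAST p,c → push -10,12. Stack: [-10, 12]
BINARY_OP % → -10 % 12 = 2. Stack: [2]
LOAD_FAST p → push -10. Stack: [2, -10]
LOAD_CONST → push 1. Stack: [2, -10, 1]
BINARY_OP + → -10 + 1 = -9. Stack: [2, -9]
BINARY_OP * → 2 * -9 = -18. Stack: [-18]
STORE_FAST y → y=-18. Stack: []
LOAD_FAST_LOAD_FAST r,r → push -31,-31. Stack: [-31, -31]
BINARY_OP * → -31 * -31 = 961. Stack: [961]
LOAD_CONST → push 9. Stack: [961, 9]
LOAD_FAST q → push 144. Stack: [961, 9, 144]
BINARY_OP + → 9 + 144 = 153. Stack: [961, 153]
BINARY_OP - → 961 - 153 = 808. Stack: [808]
STORE_FAST y → y=808. Stack: []
LOAD_FAST_LOAD_FAST b,q → push -8,144. Stack: [-8, 144]
BINARY_OP // → -8 // 144 = -1. Stack: [-1]
LOAD_FAST q → push 144. Stack: [-1, 144]
BINARY_OP * → -1 * 144 = -144. Stack: [-144]
STORE_FAST n → n=-144. Stack: []
LOAD_FAST n → push -144. Stack: [-144]
RETURN_VALUE → return -144.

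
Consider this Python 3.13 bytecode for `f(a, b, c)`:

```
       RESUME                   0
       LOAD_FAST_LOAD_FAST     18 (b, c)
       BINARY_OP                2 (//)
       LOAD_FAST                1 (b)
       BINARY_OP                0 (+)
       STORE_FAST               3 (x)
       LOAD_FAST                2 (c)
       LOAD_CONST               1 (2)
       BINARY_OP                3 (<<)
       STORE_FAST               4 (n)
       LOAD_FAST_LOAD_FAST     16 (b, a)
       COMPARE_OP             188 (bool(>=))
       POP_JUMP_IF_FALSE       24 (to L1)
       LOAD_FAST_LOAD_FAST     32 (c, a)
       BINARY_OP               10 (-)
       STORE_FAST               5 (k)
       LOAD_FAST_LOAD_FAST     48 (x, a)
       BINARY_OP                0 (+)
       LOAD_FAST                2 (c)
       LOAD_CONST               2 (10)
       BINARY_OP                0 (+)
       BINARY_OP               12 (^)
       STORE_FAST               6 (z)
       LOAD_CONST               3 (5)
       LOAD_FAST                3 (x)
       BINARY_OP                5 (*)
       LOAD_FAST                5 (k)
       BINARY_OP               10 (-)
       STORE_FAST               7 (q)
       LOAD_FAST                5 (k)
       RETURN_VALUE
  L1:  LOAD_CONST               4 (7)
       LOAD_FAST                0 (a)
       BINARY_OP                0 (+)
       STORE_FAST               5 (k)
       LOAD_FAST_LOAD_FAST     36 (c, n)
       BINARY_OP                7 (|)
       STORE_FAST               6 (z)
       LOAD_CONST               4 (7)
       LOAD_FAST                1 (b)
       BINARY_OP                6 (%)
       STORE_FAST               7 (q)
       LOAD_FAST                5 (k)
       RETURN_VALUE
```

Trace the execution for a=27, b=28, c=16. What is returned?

-11

LOAD_FAST_LOAD_FAST b,c → push 28,16. Stack: [28, 16]
BINARY_OP // → 28 // 16 = 1. Stack: [1]
LOAD_FAST b → push 28. Stack: [1, 28]
BINARY_OP + → 1 + 28 = 29. Stack: [29]
STORE_FAST x → x=29. Stack: []
LOAD_FAST c → push 16. Stack: [16]
LOAD_CONST → push 2. Stack: [16, 2]
BINARY_OP << → 16 << 2 = 64. Stack: [64]
STORE_FAST n → n=64. Stack: []
LOAD_FAST_LOAD_FAST b,a → push 28,27. Stack: [28, 27]
COMPARE_OP bool(>=) → 28 vs 27 = True. Stack: [True]
POP_JUMP_IF_FALSE → pop True; no jump. Stack: []
LOAD_FAST_LOAD_FAST c,a → push 16,27. Stack: [16, 27]
BINARY_OP - → 16 - 27 = -11. Stack: [-11]
STORE_FAST k → k=-11. Stack: []
LOAD_FAST_LOAD_FAST x,a → push 29,27. Stack: [29, 27]
BINARY_OP + → 29 + 27 = 56. Stack: [56]
LOAD_FAST c → push 16. Stack: [56, 16]
LOAD_CONST → push 10. Stack: [56, 16, 10]
BINARY_OP + → 16 + 10 = 26. Stack: [56, 26]
BINARY_OP ^ → 56 ^ 26 = 34. Stack: [34]
STORE_FAST z → z=34. Stack: []
LOAD_CONST → push 5. Stack: [5]
LOAD_FAST x → push 29. Stack: [5, 29]
BINARY_OP * → 5 * 29 = 145. Stack: [145]
LOAD_FAST k → push -11. Stack: [145, -11]
BINARY_OP - → 145 - -11 = 156. Stack: [156]
STORE_FAST q → q=156. Stack: []
LOAD_FAST k → push -11. Stack: [-11]
RETURN_VALUE → return -11.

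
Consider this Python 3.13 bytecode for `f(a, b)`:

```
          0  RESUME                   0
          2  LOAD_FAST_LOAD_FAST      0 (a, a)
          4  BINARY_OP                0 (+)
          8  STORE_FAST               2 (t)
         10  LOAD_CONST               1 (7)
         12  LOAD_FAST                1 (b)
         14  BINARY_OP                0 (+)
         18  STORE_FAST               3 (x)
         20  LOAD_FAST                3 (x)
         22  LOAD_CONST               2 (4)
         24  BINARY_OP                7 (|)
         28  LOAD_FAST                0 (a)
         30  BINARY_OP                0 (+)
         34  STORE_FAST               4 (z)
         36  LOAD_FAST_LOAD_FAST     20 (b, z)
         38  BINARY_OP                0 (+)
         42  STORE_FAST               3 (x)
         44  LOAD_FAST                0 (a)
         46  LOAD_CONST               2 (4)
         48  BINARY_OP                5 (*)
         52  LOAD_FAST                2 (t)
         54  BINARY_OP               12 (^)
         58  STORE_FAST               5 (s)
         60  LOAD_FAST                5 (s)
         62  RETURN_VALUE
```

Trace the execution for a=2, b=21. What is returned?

12

LOAD_FAST_LOAD_FAST a,a → push 2,2. Stack: [2, 2]
BINARY_OP + → 2 + 2 = 4. Stack: [4]
STORE_FAST t → t=4. Stack: []
LOAD_CONST → push 7. Stack: [7]
LOAD_FAST b → push 21. Stack: [7, 21]
BINARY_OP + → 7 + 21 = 28. Stack: [28]
STORE_FAST x → x=28. Stack: []
LOAD_FAST x → push 28. Stack: [28]
LOAD_CONST → push 4. Stack: [28, 4]
BINARY_OP | → 28 | 4 = 28. Stack: [28]
LOAD_FAST a → push 2. Stack: [28, 2]
BINARY_OP + → 28 + 2 = 30. Stack: [30]
STORE_FAST z → z=30. Stack: []
LOAD_FAST_LOAD_FAST b,z → push 21,30. Stack: [21, 30]
BINARY_OP + → 21 + 30 = 51. Stack: [51]
STORE_FAST x → x=51. Stack: []
LOAD_FAST a → push 2. Stack: [2]
LOAD_CONST → push 4. Stack: [2, 4]
BINARY_OP * → 2 * 4 = 8. Stack: [8]
LOAD_FAST t → push 4. Stack: [8, 4]
BINARY_OP ^ → 8 ^ 4 = 12. Stack: [12]
STORE_FAST s → s=12. Stack: []
LOAD_FAST s → push 12. Stack: [12]
RETURN_VALUE → return 12.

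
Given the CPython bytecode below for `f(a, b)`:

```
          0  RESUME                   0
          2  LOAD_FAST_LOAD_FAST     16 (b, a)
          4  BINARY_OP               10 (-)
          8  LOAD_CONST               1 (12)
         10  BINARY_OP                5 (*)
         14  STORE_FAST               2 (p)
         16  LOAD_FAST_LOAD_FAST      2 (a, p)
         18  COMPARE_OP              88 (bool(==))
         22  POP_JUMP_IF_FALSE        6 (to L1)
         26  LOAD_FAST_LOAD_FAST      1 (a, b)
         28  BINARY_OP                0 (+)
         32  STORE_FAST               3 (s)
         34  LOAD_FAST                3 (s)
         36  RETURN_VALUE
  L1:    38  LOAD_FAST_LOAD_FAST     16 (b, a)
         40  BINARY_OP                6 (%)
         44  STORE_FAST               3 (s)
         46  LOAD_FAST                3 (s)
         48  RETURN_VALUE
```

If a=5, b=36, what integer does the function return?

LOAD_FAST_LOAD_FAST b,a → push 36,5. Stack: [36, 5]
BINARY_OP - → 36 - 5 = 31. Stack: [31]
LOAD_CONST → push 12. Stack: [31, 12]
BINARY_OP * → 31 * 12 = 372. Stack: [372]
STORE_FAST p → p=372. Stack: []
LOAD_FAST_LOAD_FAST a,p → push 5,372. Stack: [5, 372]
COMPARE_OP bool(==) → 5 vs 372 = False. Stack: [False]
POP_JUMP_IF_FALSE → pop False; jump. Stack: []
LOAD_FAST_LOAD_FAST b,a → push 36,5. Stack: [36, 5]
BINARY_OP % → 36 % 5 = 1. Stack: [1]
STORE_FAST s → s=1. Stack: []
LOAD_FAST s → push 1. Stack: [1]
RETURN_VALUE → return 1.

1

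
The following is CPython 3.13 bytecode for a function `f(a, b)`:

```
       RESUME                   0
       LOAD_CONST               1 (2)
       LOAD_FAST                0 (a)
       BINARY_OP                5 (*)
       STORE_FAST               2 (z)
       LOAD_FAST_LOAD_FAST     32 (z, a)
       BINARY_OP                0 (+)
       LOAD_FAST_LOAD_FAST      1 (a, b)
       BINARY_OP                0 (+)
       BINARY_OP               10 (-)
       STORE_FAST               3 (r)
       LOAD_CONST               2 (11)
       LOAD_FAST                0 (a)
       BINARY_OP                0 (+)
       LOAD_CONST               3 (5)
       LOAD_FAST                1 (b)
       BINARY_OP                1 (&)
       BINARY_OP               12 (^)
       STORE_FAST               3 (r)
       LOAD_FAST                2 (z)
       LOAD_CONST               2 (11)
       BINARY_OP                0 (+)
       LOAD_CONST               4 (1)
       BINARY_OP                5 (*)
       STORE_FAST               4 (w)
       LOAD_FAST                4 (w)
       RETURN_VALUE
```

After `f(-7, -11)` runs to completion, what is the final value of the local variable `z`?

LOAD_CONST → push 2. Stack: [2]
LOAD_FAST a → push -7. Stack: [2, -7]
BINARY_OP * → 2 * -7 = -14. Stack: [-14]
STORE_FAST z → z=-14. Stack: []
LOAD_FAST_LOAD_FAST z,a → push -14,-7. Stack: [-14, -7]
BINARY_OP + → -14 + -7 = -21. Stack: [-21]
LOAD_FAST_LOAD_FAST a,b → push -7,-11. Stack: [-21, -7, -11]
BINARY_OP + → -7 + -11 = -18. Stack: [-21, -18]
BINARY_OP - → -21 - -18 = -3. Stack: [-3]
STORE_FAST r → r=-3. Stack: []
LOAD_CONST → push 11. Stack: [11]
LOAD_FAST a → push -7. Stack: [11, -7]
BINARY_OP + → 11 + -7 = 4. Stack: [4]
LOAD_CONST → push 5. Stack: [4, 5]
LOAD_FAST b → push -11. Stack: [4, 5, -11]
BINARY_OP & → 5 & -11 = 5. Stack: [4, 5]
BINARY_OP ^ → 4 ^ 5 = 1. Stack: [1]
STORE_FAST r → r=1. Stack: []
LOAD_FAST z → push -14. Stack: [-14]
LOAD_CONST → push 11. Stack: [-14, 11]
BINARY_OP + → -14 + 11 = -3. Stack: [-3]
LOAD_CONST → push 1. Stack: [-3, 1]
BINARY_OP * → -3 * 1 = -3. Stack: [-3]
STORE_FAST w → w=-3. Stack: []
LOAD_FAST w → push -3. Stack: [-3]
RETURN_VALUE → return -3.

-14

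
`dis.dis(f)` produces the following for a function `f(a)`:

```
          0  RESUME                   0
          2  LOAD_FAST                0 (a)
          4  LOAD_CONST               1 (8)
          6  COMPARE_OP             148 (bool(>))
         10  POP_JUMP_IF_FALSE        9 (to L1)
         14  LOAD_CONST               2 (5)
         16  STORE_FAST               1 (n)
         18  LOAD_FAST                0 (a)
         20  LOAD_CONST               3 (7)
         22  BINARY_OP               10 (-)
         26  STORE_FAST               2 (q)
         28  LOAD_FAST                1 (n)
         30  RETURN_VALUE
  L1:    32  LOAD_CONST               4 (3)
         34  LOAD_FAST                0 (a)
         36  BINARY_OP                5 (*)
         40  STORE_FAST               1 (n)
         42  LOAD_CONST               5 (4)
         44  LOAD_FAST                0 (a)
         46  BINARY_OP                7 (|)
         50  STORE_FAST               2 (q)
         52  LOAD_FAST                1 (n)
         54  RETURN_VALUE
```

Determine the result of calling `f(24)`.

LOAD_FAST a → push 24. Stack: [24]
LOAD_CONST → push 8. Stack: [24, 8]
COMPARE_OP bool(>) → 24 vs 8 = True. Stack: [True]
POP_JUMP_IF_FALSE → pop True; no jump. Stack: []
LOAD_CONST → push 5. Stack: [5]
STORE_FAST n → n=5. Stack: []
LOAD_FAST a → push 24. Stack: [24]
LOAD_CONST → push 7. Stack: [24, 7]
BINARY_OP - → 24 - 7 = 17. Stack: [17]
STORE_FAST q → q=17. Stack: []
LOAD_FAST n → push 5. Stack: [5]
RETURN_VALUE → return 5.

5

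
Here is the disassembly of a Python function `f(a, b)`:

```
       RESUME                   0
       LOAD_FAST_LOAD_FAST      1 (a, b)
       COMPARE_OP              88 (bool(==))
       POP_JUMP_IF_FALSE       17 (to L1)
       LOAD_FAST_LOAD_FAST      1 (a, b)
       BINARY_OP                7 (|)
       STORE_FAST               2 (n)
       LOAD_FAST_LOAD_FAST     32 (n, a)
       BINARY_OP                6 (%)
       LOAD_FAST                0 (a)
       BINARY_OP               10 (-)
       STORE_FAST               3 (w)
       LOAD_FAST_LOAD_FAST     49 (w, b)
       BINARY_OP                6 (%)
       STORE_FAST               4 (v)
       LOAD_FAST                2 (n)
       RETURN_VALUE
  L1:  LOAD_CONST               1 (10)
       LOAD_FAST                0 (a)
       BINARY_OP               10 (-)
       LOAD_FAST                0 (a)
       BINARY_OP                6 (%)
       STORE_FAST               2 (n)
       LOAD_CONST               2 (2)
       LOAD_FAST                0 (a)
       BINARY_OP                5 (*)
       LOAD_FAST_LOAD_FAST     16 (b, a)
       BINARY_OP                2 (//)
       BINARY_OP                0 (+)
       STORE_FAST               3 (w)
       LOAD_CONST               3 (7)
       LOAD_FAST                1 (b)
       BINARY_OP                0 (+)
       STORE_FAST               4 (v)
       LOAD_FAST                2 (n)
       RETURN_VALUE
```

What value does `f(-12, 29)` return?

LOAD_FAST_LOAD_FAST a,b → push -12,29. Stack: [-12, 29]
COMPARE_OP bool(==) → -12 vs 29 = False. Stack: [False]
POP_JUMP_IF_FALSE → pop False; jump. Stack: []
LOAD_CONST → push 10. Stack: [10]
LOAD_FAST a → push -12. Stack: [10, -12]
BINARY_OP - → 10 - -12 = 22. Stack: [22]
LOAD_FAST a → push -12. Stack: [22, -12]
BINARY_OP % → 22 % -12 = -2. Stack: [-2]
STORE_FAST n → n=-2. Stack: []
LOAD_CONST → push 2. Stack: [2]
LOAD_FAST a → push -12. Stack: [2, -12]
BINARY_OP * → 2 * -12 = -24. Stack: [-24]
LOAD_FAST_LOAD_FAST b,a → push 29,-12. Stack: [-24, 29, -12]
BINARY_OP // → 29 // -12 = -3. Stack: [-24, -3]
BINARY_OP + → -24 + -3 = -27. Stack: [-27]
STORE_FAST w → w=-27. Stack: []
LOAD_CONST → push 7. Stack: [7]
LOAD_FAST b → push 29. Stack: [7, 29]
BINARY_OP + → 7 + 29 = 36. Stack: [36]
STORE_FAST v → v=36. Stack: []
LOAD_FAST n → push -2. Stack: [-2]
RETURN_VALUE → return -2.

-2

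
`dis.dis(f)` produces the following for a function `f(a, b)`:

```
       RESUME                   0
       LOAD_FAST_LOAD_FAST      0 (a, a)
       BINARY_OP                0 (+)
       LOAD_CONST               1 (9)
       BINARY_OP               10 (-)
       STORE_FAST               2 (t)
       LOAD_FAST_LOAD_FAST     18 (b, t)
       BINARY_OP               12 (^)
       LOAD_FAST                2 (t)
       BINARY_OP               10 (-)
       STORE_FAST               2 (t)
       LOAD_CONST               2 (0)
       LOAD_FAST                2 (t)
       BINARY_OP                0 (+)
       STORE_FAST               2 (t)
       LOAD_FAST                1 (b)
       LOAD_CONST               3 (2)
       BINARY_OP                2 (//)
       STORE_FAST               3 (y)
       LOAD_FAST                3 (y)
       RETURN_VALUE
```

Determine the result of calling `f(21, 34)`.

17

LOAD_FAST_LOAD_FAST a,a → push 21,21. Stack: [21, 21]
BINARY_OP + → 21 + 21 = 42. Stack: [42]
LOAD_CONST → push 9. Stack: [42, 9]
BINARY_OP - → 42 - 9 = 33. Stack: [33]
STORE_FAST t → t=33. Stack: []
LOAD_FAST_LOAD_FAST b,t → push 34,33. Stack: [34, 33]
BINARY_OP ^ → 34 ^ 33 = 3. Stack: [3]
LOAD_FAST t → push 33. Stack: [3, 33]
BINARY_OP - → 3 - 33 = -30. Stack: [-30]
STORE_FAST t → t=-30. Stack: []
LOAD_CONST → push 0. Stack: [0]
LOAD_FAST t → push -30. Stack: [0, -30]
BINARY_OP + → 0 + -30 = -30. Stack: [-30]
STORE_FAST t → t=-30. Stack: []
LOAD_FAST b → push 34. Stack: [34]
LOAD_CONST → push 2. Stack: [34, 2]
BINARY_OP // → 34 // 2 = 17. Stack: [17]
STORE_FAST y → y=17. Stack: []
LOAD_FAST y → push 17. Stack: [17]
RETURN_VALUE → return 17.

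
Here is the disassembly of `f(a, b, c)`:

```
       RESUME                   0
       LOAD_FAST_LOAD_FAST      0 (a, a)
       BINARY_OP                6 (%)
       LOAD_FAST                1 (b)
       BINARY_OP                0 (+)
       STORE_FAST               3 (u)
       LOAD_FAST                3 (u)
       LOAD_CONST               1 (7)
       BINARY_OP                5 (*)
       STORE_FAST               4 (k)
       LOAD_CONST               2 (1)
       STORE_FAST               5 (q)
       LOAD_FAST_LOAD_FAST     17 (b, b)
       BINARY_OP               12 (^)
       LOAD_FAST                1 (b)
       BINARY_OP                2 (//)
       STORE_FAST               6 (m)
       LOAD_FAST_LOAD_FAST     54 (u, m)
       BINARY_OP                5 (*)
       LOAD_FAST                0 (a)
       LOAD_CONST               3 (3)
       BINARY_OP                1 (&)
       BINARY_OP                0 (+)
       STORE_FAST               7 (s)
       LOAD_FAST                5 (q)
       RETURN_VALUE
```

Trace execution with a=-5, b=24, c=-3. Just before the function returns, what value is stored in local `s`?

LOAD_FAST_LOAD_FAST a,a → push -5,-5. Stack: [-5, -5]
BINARY_OP % → -5 % -5 = 0. Stack: [0]
LOAD_FAST b → push 24. Stack: [0, 24]
BINARY_OP + → 0 + 24 = 24. Stack: [24]
STORE_FAST u → u=24. Stack: []
LOAD_FAST u → push 24. Stack: [24]
LOAD_CONST → push 7. Stack: [24, 7]
BINARY_OP * → 24 * 7 = 168. Stack: [168]
STORE_FAST k → k=168. Stack: []
LOAD_CONST → push 1. Stack: [1]
STORE_FAST q → q=1. Stack: []
LOAD_FAST_LOAD_FAST b,b → push 24,24. Stack: [24, 24]
BINARY_OP ^ → 24 ^ 24 = 0. Stack: [0]
LOAD_FAST b → push 24. Stack: [0, 24]
BINARY_OP // → 0 // 24 = 0. Stack: [0]
STORE_FAST m → m=0. Stack: []
LOAD_FAST_LOAD_FAST u,m → push 24,0. Stack: [24, 0]
BINARY_OP * → 24 * 0 = 0. Stack: [0]
LOAD_FAST a → push -5. Stack: [0, -5]
LOAD_CONST → push 3. Stack: [0, -5, 3]
BINARY_OP & → -5 & 3 = 3. Stack: [0, 3]
BINARY_OP + → 0 + 3 = 3. Stack: [3]
STORE_FAST s → s=3. Stack: []
LOAD_FAST q → push 1. Stack: [1]
RETURN_VALUE → return 1.

3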